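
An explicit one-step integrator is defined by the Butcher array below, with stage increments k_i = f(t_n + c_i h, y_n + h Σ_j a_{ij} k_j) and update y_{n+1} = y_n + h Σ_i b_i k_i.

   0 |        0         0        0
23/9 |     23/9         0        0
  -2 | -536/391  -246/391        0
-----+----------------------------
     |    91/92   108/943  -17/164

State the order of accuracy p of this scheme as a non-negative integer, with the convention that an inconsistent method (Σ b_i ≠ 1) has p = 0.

b = (91/92, 108/943, -17/164)
c = (0, 23/9, -2)
Ac = (0, 0, -82/51)
Σ b_i: 91/92·1 + 108/943·1 + (-17/164)·1 = 1 ✓
b·c: 108/943·23/9 + (-17/164)·(-2) = 1/2 ✓
b·c²: 108/943·529/81 + (-17/164)·4 = 1/3 ✓
b·Ac: (-17/164)·(-82/51) = 1/6 ✓; 3 stages ⇒ order 3.

3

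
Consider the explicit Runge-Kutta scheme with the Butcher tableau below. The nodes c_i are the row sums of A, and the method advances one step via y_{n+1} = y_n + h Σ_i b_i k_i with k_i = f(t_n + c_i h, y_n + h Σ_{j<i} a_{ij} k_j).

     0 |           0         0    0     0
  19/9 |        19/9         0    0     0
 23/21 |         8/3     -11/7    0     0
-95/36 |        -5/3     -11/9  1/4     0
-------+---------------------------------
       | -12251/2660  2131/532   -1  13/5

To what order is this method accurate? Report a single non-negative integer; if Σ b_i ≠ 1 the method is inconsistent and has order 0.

2

b = (-12251/2660, 2131/532, -1, 13/5)
c = (0, 19/9, 23/21, -95/36)
Ac = (0, 0, -209/63, -5231/2268)
Σ b_i: (-12251/2660)·1 + 2131/532·1 + (-1)·1 + 13/5·1 = 1 ✓
b·c: 2131/532·19/9 + (-1)·23/21 + 13/5·(-95/36) = 1/2 ✓
b·c²: 2131/532·361/81 + (-1)·529/441 + 13/5·9025/1296 = 735767/21168 ≠ 1/3 ⇒ order 2.
b·Ac: (-1)·(-209/63) + 13/5·(-5231/2268) = -30383/11340 ≠ 1/6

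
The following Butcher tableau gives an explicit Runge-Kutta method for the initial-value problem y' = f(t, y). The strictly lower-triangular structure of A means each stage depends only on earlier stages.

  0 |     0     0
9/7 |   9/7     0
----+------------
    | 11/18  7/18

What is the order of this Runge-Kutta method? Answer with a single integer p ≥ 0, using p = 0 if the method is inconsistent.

b = (11/18, 7/18)
c = (0, 9/7)
Σ b_i: 11/18·1 + 7/18·1 = 1 ✓
b·c: 7/18·9/7 = 1/2 ✓; 2 stages ⇒ order 2.

2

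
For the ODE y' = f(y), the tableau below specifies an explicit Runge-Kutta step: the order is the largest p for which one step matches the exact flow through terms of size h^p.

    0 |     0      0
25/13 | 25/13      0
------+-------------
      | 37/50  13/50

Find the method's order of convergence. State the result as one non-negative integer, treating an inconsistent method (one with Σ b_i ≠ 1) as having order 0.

2

b = (37/50, 13/50)
c = (0, 25/13)
Σ b_i: 37/50·1 + 13/50·1 = 1 ✓
b·c: 13/50·25/13 = 1/2 ✓; 2 stages ⇒ order 2.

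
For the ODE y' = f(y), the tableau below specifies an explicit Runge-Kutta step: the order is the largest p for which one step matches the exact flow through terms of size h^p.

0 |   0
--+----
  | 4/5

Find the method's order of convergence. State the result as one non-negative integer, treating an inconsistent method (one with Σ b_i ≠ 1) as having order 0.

b = (4/5)
c = (0)
Σ b_i: 4/5·1 = 4/5 ≠ 1 ⇒ order 0.

0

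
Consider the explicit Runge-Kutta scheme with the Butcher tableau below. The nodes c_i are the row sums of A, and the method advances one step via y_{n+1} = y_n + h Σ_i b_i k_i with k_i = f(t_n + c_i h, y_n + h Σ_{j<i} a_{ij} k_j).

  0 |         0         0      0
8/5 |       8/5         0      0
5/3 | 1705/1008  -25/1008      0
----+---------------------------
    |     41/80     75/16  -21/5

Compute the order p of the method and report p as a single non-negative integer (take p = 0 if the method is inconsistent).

b = (41/80, 75/16, -21/5)
c = (0, 8/5, 5/3)
Ac = (0, 0, -5/126)
Σ b_i: 41/80·1 + 75/16·1 + (-21/5)·1 = 1 ✓
b·c: 75/16·8/5 + (-21/5)·5/3 = 1/2 ✓
b·c²: 75/16·64/25 + (-21/5)·25/9 = 1/3 ✓
b·Ac: (-21/5)·(-5/126) = 1/6 ✓; 3 stages ⇒ order 3.

3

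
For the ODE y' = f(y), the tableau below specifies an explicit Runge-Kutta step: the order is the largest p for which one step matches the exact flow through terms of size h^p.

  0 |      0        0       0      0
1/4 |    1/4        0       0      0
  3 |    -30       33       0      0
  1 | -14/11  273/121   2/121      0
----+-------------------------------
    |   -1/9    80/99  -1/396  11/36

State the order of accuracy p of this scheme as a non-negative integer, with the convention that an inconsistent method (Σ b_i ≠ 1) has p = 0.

b = (-1/9, 80/99, -1/396, 11/36)
c = (0, 1/4, 3, 1)
Ac = (0, 0, 33/4, 27/44)
Σ b_i: (-1/9)·1 + 80/99·1 + (-1/396)·1 + 11/36·1 = 1 ✓
b·c: 80/99·1/4 + (-1/396)·3 + 11/36·1 = 1/2 ✓
b·c²: 80/99·1/16 + (-1/396)·9 + 11/36·1 = 1/3 ✓
b·Ac: (-1/396)·33/4 + 11/36·27/44 = 1/6 ✓
b·c³: 80/99·1/64 + (-1/396)·27 + 11/36·1 = 1/4 ✓
b·(c∘Ac): (-1/396)·99/4 + 11/36·27/44 = 1/8 ✓
b·Ac²: (-1/396)·33/16 + 11/36·51/176 = 1/12 ✓
b·A²c: 11/36·3/22 = 1/24 ✓; 4 stages ⇒ order 4.

4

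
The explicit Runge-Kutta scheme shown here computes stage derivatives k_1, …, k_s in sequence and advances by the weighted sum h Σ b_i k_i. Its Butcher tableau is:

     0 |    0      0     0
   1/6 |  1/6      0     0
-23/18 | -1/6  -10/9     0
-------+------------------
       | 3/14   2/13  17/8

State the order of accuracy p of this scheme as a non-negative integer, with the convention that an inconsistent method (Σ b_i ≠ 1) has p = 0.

0

b = (3/14, 2/13, 17/8)
c = (0, 1/6, -23/18)
Ac = (0, 0, -5/27)
Σ b_i: 3/14·1 + 2/13·1 + 17/8·1 = 1815/728 ≠ 1 ⇒ order 0.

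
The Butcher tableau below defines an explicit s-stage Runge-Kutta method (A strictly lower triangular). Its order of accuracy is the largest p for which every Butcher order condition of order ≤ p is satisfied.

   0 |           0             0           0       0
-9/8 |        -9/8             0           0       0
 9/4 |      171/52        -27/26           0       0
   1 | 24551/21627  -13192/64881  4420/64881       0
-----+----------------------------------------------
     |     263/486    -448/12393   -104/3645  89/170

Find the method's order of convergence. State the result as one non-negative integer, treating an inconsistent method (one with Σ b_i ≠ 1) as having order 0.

4

b = (263/486, -448/12393, -104/3645, 89/170)
c = (0, -9/8, 9/4, 1)
Ac = (0, 0, 243/208, 34/89)
Σ b_i: 263/486·1 + (-448/12393)·1 + (-104/3645)·1 + 89/170·1 = 1 ✓
b·c: (-448/12393)·(-9/8) + (-104/3645)·9/4 + 89/170·1 = 1/2 ✓
b·c²: (-448/12393)·81/64 + (-104/3645)·81/16 + 89/170·1 = 1/3 ✓
b·Ac: (-104/3645)·243/208 + 89/170·34/89 = 1/6 ✓
b·c³: (-448/12393)·(-729/512) + (-104/3645)·729/64 + 89/170·1 = 1/4 ✓
b·(c∘Ac): (-104/3645)·2187/832 + 89/170·34/89 = 1/8 ✓
b·Ac²: (-104/3645)·(-2187/1664) + 89/170·187/2136 = 1/12 ✓
b·A²c: 89/170·85/1068 = 1/24 ✓; 4 stages ⇒ order 4.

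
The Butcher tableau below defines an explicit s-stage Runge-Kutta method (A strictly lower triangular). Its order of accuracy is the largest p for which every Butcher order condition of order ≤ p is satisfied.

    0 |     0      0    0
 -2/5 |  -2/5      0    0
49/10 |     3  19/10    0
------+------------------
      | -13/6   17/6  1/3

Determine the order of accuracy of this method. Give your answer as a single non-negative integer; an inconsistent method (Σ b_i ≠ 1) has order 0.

2

b = (-13/6, 17/6, 1/3)
c = (0, -2/5, 49/10)
Ac = (0, 0, -19/25)
Σ b_i: (-13/6)·1 + 17/6·1 + 1/3·1 = 1 ✓
b·c: 17/6·(-2/5) + 1/3·49/10 = 1/2 ✓
b·c²: 17/6·4/25 + 1/3·2401/100 = 2537/300 ≠ 1/3 ⇒ order 2.
b·Ac: 1/3·(-19/25) = -19/75 ≠ 1/6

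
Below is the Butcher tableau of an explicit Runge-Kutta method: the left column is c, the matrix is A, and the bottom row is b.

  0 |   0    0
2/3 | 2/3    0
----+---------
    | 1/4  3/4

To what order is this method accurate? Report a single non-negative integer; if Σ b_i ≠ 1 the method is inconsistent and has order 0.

b = (1/4, 3/4)
c = (0, 2/3)
Σ b_i: 1/4·1 + 3/4·1 = 1 ✓
b·c: 3/4·2/3 = 1/2 ✓; 2 stages ⇒ order 2.

2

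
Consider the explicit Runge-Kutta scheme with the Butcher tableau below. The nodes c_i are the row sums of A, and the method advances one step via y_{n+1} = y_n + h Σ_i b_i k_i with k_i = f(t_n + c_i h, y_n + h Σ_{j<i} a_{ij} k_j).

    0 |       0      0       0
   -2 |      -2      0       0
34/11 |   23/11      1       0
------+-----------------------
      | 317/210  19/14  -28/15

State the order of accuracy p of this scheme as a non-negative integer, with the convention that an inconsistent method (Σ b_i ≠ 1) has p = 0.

1

b = (317/210, 19/14, -28/15)
c = (0, -2, 34/11)
Ac = (0, 0, -2)
Σ b_i: 317/210·1 + 19/14·1 + (-28/15)·1 = 1 ✓
b·c: 19/14·(-2) + (-28/15)·34/11 = -9799/1155 ≠ 1/2 ⇒ order 1.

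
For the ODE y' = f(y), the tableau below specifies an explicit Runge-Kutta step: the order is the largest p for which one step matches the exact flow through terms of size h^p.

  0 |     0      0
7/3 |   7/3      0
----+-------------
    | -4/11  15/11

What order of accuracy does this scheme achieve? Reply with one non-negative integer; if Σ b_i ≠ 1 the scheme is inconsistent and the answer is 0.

1

b = (-4/11, 15/11)
c = (0, 7/3)
Σ b_i: (-4/11)·1 + 15/11·1 = 1 ✓
b·c: 15/11·7/3 = 35/11 ≠ 1/2 ⇒ order 1.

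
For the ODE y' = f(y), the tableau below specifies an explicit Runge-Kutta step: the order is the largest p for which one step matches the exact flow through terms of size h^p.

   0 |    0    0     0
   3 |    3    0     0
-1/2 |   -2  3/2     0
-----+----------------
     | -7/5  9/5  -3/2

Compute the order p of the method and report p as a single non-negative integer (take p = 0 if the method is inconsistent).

0

b = (-7/5, 9/5, -3/2)
c = (0, 3, -1/2)
Ac = (0, 0, 9/2)
Σ b_i: (-7/5)·1 + 9/5·1 + (-3/2)·1 = -11/10 ≠ 1 ⇒ order 0.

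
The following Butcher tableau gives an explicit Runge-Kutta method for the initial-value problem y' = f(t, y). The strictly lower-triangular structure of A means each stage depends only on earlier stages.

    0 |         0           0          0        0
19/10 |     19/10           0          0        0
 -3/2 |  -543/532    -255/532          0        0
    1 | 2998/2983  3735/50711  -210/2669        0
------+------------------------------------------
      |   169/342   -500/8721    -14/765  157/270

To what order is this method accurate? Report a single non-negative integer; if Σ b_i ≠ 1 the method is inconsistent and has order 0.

b = (169/342, -500/8721, -14/765, 157/270)
c = (0, 19/10, -3/2, 1)
Ac = (0, 0, -51/56, 81/314)
Σ b_i: 169/342·1 + (-500/8721)·1 + (-14/765)·1 + 157/270·1 = 1 ✓
b·c: (-500/8721)·19/10 + (-14/765)·(-3/2) + 157/270·1 = 1/2 ✓
b·c²: (-500/8721)·361/100 + (-14/765)·9/4 + 157/270·1 = 1/3 ✓
b·Ac: (-14/765)·(-51/56) + 157/270·81/314 = 1/6 ✓
b·c³: (-500/8721)·6859/1000 + (-14/765)·(-27/8) + 157/270·1 = 1/4 ✓
b·(c∘Ac): (-14/765)·153/112 + 157/270·81/314 = 1/8 ✓
b·Ac²: (-14/765)·(-969/560) + 157/270·279/3140 = 1/12 ✓
b·A²c: 157/270·45/628 = 1/24 ✓; 4 stages ⇒ order 4.

4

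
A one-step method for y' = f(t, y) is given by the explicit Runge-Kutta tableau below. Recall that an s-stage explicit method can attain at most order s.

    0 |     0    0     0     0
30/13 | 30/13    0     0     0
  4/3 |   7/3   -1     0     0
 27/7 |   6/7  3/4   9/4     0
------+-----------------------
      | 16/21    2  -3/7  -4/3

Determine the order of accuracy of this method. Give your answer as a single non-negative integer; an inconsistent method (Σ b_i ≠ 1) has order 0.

b = (16/21, 2, -3/7, -4/3)
c = (0, 30/13, 4/3, 27/7)
Ac = (0, 0, -30/13, 123/26)
Σ b_i: 16/21·1 + 2·1 + (-3/7)·1 + (-4/3)·1 = 1 ✓
b·c: 2·30/13 + (-3/7)·4/3 + (-4/3)·27/7 = -100/91 ≠ 1/2 ⇒ order 1.

1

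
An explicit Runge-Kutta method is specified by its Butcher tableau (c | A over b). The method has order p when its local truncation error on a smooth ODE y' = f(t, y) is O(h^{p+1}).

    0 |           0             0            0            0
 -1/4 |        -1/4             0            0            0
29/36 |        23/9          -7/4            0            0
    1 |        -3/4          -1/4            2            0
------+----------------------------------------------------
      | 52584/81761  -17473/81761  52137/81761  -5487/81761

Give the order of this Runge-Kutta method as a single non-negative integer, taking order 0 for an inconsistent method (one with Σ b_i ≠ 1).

3

b = (52584/81761, -17473/81761, 52137/81761, -5487/81761)
c = (0, -1/4, 29/36, 1)
Ac = (0, 0, 7/16, 241/144)
Σ b_i: 52584/81761·1 + (-17473/81761)·1 + 52137/81761·1 + (-5487/81761)·1 = 1 ✓
b·c: (-17473/81761)·(-1/4) + 52137/81761·29/36 + (-5487/81761)·1 = 1/2 ✓
b·c²: (-17473/81761)·1/16 + 52137/81761·841/1296 + (-5487/81761)·1 = 1/3 ✓
b·Ac: 52137/81761·7/16 + (-5487/81761)·241/144 = 1/6 ✓
b·c³: (-17473/81761)·(-1/64) + 52137/81761·24389/46656 + (-5487/81761)·1 = 19042697/70641504 ≠ 1/4 ⇒ order 3.
b·(c∘Ac): 52137/81761·203/576 + (-5487/81761)·241/144 = 1764781/15698112 ≠ 1/8
b·Ac²: 52137/81761·(-7/64) + (-5487/81761)·6647/5184 = -2751407/17660376 ≠ 1/12
b·A²c: (-5487/81761)·7/8 = -38409/654088 ≠ 1/24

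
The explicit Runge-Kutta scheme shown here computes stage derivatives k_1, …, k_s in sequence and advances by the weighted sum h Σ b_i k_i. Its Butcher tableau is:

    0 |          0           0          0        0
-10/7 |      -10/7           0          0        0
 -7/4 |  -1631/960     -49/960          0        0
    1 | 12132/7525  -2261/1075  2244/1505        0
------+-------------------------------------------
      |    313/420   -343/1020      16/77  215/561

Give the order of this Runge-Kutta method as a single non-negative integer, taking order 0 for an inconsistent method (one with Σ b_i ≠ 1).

b = (313/420, -343/1020, 16/77, 215/561)
c = (0, -10/7, -7/4, 1)
Ac = (0, 0, 7/96, 17/43)
Σ b_i: 313/420·1 + (-343/1020)·1 + 16/77·1 + 215/561·1 = 1 ✓
b·c: (-343/1020)·(-10/7) + 16/77·(-7/4) + 215/561·1 = 1/2 ✓
b·c²: (-343/1020)·100/49 + 16/77·49/16 + 215/561·1 = 1/3 ✓
b·Ac: 16/77·7/96 + 215/561·17/43 = 1/6 ✓
b·c³: (-343/1020)·(-1000/343) + 16/77·(-343/64) + 215/561·1 = 1/4 ✓
b·(c∘Ac): 16/77·(-49/384) + 215/561·17/43 = 1/8 ✓
b·Ac²: 16/77·(-5/48) + 215/561·1649/6020 = 1/12 ✓
b·A²c: 215/561·187/1720 = 1/24 ✓; 4 stages ⇒ order 4.

4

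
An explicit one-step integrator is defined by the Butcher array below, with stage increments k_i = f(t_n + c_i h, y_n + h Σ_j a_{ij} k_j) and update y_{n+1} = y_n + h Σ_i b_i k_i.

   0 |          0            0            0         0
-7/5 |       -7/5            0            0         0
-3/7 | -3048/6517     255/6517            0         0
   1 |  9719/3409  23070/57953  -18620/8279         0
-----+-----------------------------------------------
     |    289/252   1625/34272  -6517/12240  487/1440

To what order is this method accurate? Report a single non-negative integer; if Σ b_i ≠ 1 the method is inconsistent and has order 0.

b = (289/252, 1625/34272, -6517/12240, 487/1440)
c = (0, -7/5, -3/7, 1)
Ac = (0, 0, -51/931, 198/487)
Σ b_i: 289/252·1 + 1625/34272·1 + (-6517/12240)·1 + 487/1440·1 = 1 ✓
b·c: 1625/34272·(-7/5) + (-6517/12240)·(-3/7) + 487/1440·1 = 1/2 ✓
b·c²: 1625/34272·49/25 + (-6517/12240)·9/49 + 487/1440·1 = 1/3 ✓
b·Ac: (-6517/12240)·(-51/931) + 487/1440·198/487 = 1/6 ✓
b·c³: 1625/34272·(-343/125) + (-6517/12240)·(-27/343) + 487/1440·1 = 1/4 ✓
b·(c∘Ac): (-6517/12240)·153/6517 + 487/1440·198/487 = 1/8 ✓
b·Ac²: (-6517/12240)·51/665 + 487/1440·894/2435 = 1/12 ✓
b·A²c: 487/1440·60/487 = 1/24 ✓; 4 stages ⇒ order 4.

4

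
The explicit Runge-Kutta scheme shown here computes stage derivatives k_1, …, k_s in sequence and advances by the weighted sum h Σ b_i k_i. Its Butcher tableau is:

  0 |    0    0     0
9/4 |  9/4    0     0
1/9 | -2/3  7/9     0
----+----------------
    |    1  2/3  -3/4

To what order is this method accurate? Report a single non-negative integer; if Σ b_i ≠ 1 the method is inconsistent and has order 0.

b = (1, 2/3, -3/4)
c = (0, 9/4, 1/9)
Ac = (0, 0, 7/4)
Σ b_i: 1·1 + 2/3·1 + (-3/4)·1 = 11/12 ≠ 1 ⇒ order 0.

0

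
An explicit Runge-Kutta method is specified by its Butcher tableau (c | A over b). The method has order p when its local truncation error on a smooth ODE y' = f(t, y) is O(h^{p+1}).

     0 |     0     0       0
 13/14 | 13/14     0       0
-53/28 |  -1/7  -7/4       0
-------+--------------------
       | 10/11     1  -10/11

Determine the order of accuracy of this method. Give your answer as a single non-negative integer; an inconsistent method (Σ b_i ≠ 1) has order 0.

1

b = (10/11, 1, -10/11)
c = (0, 13/14, -53/28)
Ac = (0, 0, -13/8)
Σ b_i: 10/11·1 + 1·1 + (-10/11)·1 = 1 ✓
b·c: 1·13/14 + (-10/11)·(-53/28) = 204/77 ≠ 1/2 ⇒ order 1.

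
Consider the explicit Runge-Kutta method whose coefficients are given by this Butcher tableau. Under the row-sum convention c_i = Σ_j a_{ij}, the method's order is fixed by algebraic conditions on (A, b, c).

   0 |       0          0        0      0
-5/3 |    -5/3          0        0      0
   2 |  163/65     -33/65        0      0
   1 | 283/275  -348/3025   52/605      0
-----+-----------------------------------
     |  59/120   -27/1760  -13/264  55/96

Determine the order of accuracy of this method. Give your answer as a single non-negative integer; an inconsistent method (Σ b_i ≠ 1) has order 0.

4

b = (59/120, -27/1760, -13/264, 55/96)
c = (0, -5/3, 2, 1)
Ac = (0, 0, 11/13, 4/11)
Σ b_i: 59/120·1 + (-27/1760)·1 + (-13/264)·1 + 55/96·1 = 1 ✓
b·c: (-27/1760)·(-5/3) + (-13/264)·2 + 55/96·1 = 1/2 ✓
b·c²: (-27/1760)·25/9 + (-13/264)·4 + 55/96·1 = 1/3 ✓
b·Ac: (-13/264)·11/13 + 55/96·4/11 = 1/6 ✓
b·c³: (-27/1760)·(-125/27) + (-13/264)·8 + 55/96·1 = 1/4 ✓
b·(c∘Ac): (-13/264)·22/13 + 55/96·4/11 = 1/8 ✓
b·Ac²: (-13/264)·(-55/39) + 55/96·4/165 = 1/12 ✓
b·A²c: 55/96·4/55 = 1/24 ✓; 4 stages ⇒ order 4.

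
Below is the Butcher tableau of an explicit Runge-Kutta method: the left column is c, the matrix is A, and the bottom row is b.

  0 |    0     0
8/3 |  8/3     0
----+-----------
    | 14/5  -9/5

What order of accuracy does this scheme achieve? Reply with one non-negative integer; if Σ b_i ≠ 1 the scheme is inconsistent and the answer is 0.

1

b = (14/5, -9/5)
c = (0, 8/3)
Σ b_i: 14/5·1 + (-9/5)·1 = 1 ✓
b·c: (-9/5)·8/3 = -24/5 ≠ 1/2 ⇒ order 1.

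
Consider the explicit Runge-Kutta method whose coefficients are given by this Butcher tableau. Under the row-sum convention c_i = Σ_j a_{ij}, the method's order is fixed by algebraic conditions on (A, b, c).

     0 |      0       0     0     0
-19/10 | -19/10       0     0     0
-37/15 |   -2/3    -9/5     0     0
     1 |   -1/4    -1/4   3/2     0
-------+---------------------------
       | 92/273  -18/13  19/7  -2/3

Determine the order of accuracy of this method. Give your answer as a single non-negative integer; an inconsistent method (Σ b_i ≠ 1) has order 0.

1

b = (92/273, -18/13, 19/7, -2/3)
c = (0, -19/10, -37/15, 1)
Ac = (0, 0, 171/50, -129/40)
Σ b_i: 92/273·1 + (-18/13)·1 + 19/7·1 + (-2/3)·1 = 1 ✓
b·c: (-18/13)·(-19/10) + 19/7·(-37/15) + (-2/3)·1 = -6458/1365 ≠ 1/2 ⇒ order 1.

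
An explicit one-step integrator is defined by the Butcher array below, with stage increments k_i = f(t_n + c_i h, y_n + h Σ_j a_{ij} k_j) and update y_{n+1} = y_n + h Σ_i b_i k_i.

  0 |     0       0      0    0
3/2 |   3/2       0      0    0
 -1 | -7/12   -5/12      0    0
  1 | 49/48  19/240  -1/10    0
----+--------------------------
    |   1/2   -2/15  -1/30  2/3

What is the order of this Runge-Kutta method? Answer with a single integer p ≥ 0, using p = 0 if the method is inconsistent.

4

b = (1/2, -2/15, -1/30, 2/3)
c = (0, 3/2, -1, 1)
Ac = (0, 0, -5/8, 7/32)
Σ b_i: 1/2·1 + (-2/15)·1 + (-1/30)·1 + 2/3·1 = 1 ✓
b·c: (-2/15)·3/2 + (-1/30)·(-1) + 2/3·1 = 1/2 ✓
b·c²: (-2/15)·9/4 + (-1/30)·1 + 2/3·1 = 1/3 ✓
b·Ac: (-1/30)·(-5/8) + 2/3·7/32 = 1/6 ✓
b·c³: (-2/15)·27/8 + (-1/30)·(-1) + 2/3·1 = 1/4 ✓
b·(c∘Ac): (-1/30)·5/8 + 2/3·7/32 = 1/8 ✓
b·Ac²: (-1/30)·(-15/16) + 2/3·5/64 = 1/12 ✓
b·A²c: 2/3·1/16 = 1/24 ✓; 4 stages ⇒ order 4.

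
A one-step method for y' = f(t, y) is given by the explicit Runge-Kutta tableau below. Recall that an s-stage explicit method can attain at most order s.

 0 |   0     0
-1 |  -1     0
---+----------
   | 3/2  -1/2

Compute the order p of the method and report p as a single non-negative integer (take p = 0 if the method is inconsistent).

2

b = (3/2, -1/2)
c = (0, -1)
Σ b_i: 3/2·1 + (-1/2)·1 = 1 ✓
b·c: (-1/2)·(-1) = 1/2 ✓; 2 stages ⇒ order 2.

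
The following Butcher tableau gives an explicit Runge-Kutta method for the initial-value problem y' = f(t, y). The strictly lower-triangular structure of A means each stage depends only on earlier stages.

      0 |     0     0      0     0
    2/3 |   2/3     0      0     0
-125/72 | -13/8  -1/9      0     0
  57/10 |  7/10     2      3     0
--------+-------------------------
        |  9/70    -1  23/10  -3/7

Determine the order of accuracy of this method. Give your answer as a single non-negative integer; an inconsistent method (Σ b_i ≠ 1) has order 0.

b = (9/70, -1, 23/10, -3/7)
c = (0, 2/3, -125/72, 57/10)
Ac = (0, 0, -2/27, -31/8)
Σ b_i: 9/70·1 + (-1)·1 + 23/10·1 + (-3/7)·1 = 1 ✓
b·c: (-1)·2/3 + 23/10·(-125/72) + (-3/7)·57/10 = -35797/5040 ≠ 1/2 ⇒ order 1.

1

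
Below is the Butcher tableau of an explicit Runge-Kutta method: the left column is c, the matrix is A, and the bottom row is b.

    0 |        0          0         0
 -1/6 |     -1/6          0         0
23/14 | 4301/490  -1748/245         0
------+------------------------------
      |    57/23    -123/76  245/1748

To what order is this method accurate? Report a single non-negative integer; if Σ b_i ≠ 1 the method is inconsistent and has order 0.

b = (57/23, -123/76, 245/1748)
c = (0, -1/6, 23/14)
Ac = (0, 0, 874/735)
Σ b_i: 57/23·1 + (-123/76)·1 + 245/1748·1 = 1 ✓
b·c: (-123/76)·(-1/6) + 245/1748·23/14 = 1/2 ✓
b·c²: (-123/76)·1/36 + 245/1748·529/196 = 1/3 ✓
b·Ac: 245/1748·874/735 = 1/6 ✓; 3 stages ⇒ order 3.

3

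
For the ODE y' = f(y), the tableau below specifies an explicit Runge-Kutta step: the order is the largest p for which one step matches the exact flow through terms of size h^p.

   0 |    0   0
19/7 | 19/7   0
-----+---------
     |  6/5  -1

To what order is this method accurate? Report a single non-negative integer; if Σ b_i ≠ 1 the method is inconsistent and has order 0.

b = (6/5, -1)
c = (0, 19/7)
Σ b_i: 6/5·1 + (-1)·1 = 1/5 ≠ 1 ⇒ order 0.

0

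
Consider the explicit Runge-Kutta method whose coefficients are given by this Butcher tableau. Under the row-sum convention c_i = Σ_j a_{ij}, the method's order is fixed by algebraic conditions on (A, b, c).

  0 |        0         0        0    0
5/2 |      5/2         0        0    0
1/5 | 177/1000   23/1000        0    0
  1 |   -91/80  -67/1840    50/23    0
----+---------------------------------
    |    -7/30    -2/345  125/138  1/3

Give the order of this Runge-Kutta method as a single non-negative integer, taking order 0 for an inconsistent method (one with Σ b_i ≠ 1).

4

b = (-7/30, -2/345, 125/138, 1/3)
c = (0, 5/2, 1/5, 1)
Ac = (0, 0, 23/400, 11/32)
Σ b_i: (-7/30)·1 + (-2/345)·1 + 125/138·1 + 1/3·1 = 1 ✓
b·c: (-2/345)·5/2 + 125/138·1/5 + 1/3·1 = 1/2 ✓
b·c²: (-2/345)·25/4 + 125/138·1/25 + 1/3·1 = 1/3 ✓
b·Ac: 125/138·23/400 + 1/3·11/32 = 1/6 ✓
b·c³: (-2/345)·125/8 + 125/138·1/125 + 1/3·1 = 1/4 ✓
b·(c∘Ac): 125/138·23/2000 + 1/3·11/32 = 1/8 ✓
b·Ac²: 125/138·23/160 + 1/3·(-9/64) = 1/12 ✓
b·A²c: 1/3·1/8 = 1/24 ✓; 4 stages ⇒ order 4.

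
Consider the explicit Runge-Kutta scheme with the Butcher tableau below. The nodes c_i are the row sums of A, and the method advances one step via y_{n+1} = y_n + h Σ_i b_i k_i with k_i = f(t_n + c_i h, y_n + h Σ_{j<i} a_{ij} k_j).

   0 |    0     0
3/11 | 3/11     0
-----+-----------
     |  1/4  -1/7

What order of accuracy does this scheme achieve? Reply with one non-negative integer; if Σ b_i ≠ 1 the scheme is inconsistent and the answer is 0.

b = (1/4, -1/7)
c = (0, 3/11)
Σ b_i: 1/4·1 + (-1/7)·1 = 3/28 ≠ 1 ⇒ order 0.

0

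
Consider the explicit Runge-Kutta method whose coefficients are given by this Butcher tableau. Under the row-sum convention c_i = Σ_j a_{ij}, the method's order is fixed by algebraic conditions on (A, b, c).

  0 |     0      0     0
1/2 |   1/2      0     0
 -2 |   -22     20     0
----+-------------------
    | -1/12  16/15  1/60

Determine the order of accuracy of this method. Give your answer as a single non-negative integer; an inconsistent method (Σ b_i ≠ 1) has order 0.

3

b = (-1/12, 16/15, 1/60)
c = (0, 1/2, -2)
Ac = (0, 0, 10)
Σ b_i: (-1/12)·1 + 16/15·1 + 1/60·1 = 1 ✓
b·c: 16/15·1/2 + 1/60·(-2) = 1/2 ✓
b·c²: 16/15·1/4 + 1/60·4 = 1/3 ✓
b·Ac: 1/60·10 = 1/6 ✓; 3 stages ⇒ order 3.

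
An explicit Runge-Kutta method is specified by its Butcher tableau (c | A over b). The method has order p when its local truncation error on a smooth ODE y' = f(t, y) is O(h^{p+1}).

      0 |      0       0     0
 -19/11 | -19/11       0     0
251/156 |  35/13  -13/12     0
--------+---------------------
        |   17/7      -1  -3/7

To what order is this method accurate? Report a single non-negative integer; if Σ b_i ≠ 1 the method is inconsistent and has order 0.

1

b = (17/7, -1, -3/7)
c = (0, -19/11, 251/156)
Ac = (0, 0, 247/132)
Σ b_i: 17/7·1 + (-1)·1 + (-3/7)·1 = 1 ✓
b·c: (-1)·(-19/11) + (-3/7)·251/156 = 4155/4004 ≠ 1/2 ⇒ order 1.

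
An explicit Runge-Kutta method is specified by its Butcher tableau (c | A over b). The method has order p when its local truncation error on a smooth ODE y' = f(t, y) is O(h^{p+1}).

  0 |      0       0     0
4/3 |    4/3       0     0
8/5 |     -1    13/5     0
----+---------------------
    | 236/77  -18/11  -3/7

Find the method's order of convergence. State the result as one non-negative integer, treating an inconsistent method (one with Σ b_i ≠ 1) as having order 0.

b = (236/77, -18/11, -3/7)
c = (0, 4/3, 8/5)
Ac = (0, 0, 52/15)
Σ b_i: 236/77·1 + (-18/11)·1 + (-3/7)·1 = 1 ✓
b·c: (-18/11)·4/3 + (-3/7)·8/5 = -1104/385 ≠ 1/2 ⇒ order 1.

1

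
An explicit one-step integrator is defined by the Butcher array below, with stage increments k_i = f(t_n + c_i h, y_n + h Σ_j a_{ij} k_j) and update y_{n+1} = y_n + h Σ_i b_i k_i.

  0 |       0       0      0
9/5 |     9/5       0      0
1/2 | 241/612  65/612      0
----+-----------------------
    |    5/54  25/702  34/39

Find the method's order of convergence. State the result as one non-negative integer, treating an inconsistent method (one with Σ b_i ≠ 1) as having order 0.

b = (5/54, 25/702, 34/39)
c = (0, 9/5, 1/2)
Ac = (0, 0, 13/68)
Σ b_i: 5/54·1 + 25/702·1 + 34/39·1 = 1 ✓
b·c: 25/702·9/5 + 34/39·1/2 = 1/2 ✓
b·c²: 25/702·81/25 + 34/39·1/4 = 1/3 ✓
b·Ac: 34/39·13/68 = 1/6 ✓; 3 stages ⇒ order 3.

3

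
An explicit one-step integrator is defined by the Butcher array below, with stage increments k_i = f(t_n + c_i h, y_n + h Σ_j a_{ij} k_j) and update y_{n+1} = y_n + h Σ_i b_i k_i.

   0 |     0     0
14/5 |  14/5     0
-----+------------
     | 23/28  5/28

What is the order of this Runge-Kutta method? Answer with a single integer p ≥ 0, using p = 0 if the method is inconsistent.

b = (23/28, 5/28)
c = (0, 14/5)
Σ b_i: 23/28·1 + 5/28·1 = 1 ✓
b·c: 5/28·14/5 = 1/2 ✓; 2 stages ⇒ order 2.

2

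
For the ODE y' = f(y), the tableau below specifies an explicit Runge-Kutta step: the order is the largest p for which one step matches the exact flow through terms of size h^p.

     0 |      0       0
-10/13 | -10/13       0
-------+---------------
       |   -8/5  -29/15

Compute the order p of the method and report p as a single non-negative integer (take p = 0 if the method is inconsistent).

b = (-8/5, -29/15)
c = (0, -10/13)
Σ b_i: (-8/5)·1 + (-29/15)·1 = -53/15 ≠ 1 ⇒ order 0.

0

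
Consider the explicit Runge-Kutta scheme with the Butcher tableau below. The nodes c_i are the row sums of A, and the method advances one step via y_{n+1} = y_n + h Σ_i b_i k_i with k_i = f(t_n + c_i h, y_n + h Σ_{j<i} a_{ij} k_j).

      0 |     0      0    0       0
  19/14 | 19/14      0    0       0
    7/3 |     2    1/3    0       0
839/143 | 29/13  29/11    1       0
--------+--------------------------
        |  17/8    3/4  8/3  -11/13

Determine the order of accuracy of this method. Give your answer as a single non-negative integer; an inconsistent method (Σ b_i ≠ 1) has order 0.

0

b = (17/8, 3/4, 8/3, -11/13)
c = (0, 19/14, 7/3, 839/143)
Ac = (0, 0, 19/42, 2731/462)
Σ b_i: 17/8·1 + 3/4·1 + 8/3·1 + (-11/13)·1 = 1465/312 ≠ 1 ⇒ order 0.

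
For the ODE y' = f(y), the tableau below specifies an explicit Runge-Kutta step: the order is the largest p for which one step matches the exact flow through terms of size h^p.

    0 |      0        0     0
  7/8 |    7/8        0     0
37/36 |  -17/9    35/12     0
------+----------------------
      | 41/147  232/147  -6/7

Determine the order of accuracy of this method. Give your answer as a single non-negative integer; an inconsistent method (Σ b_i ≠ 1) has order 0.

2

b = (41/147, 232/147, -6/7)
c = (0, 7/8, 37/36)
Ac = (0, 0, 245/96)
Σ b_i: 41/147·1 + 232/147·1 + (-6/7)·1 = 1 ✓
b·c: 232/147·7/8 + (-6/7)·37/36 = 1/2 ✓
b·c²: 232/147·49/64 + (-6/7)·1369/1296 = 229/756 ≠ 1/3 ⇒ order 2.
b·Ac: (-6/7)·245/96 = -35/16 ≠ 1/6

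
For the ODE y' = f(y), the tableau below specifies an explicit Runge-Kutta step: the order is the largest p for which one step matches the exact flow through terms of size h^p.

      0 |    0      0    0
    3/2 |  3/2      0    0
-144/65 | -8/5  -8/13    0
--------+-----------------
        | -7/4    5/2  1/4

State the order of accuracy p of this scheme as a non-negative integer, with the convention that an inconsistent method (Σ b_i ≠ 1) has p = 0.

b = (-7/4, 5/2, 1/4)
c = (0, 3/2, -144/65)
Ac = (0, 0, -12/13)
Σ b_i: (-7/4)·1 + 5/2·1 + 1/4·1 = 1 ✓
b·c: 5/2·3/2 + 1/4·(-144/65) = 831/260 ≠ 1/2 ⇒ order 1.

1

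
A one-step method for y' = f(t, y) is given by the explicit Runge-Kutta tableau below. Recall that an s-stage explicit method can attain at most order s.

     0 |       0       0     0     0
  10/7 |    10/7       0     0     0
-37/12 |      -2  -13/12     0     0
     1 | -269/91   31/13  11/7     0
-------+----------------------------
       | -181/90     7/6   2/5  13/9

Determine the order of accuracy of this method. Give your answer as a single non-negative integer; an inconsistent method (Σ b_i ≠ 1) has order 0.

b = (-181/90, 7/6, 2/5, 13/9)
c = (0, 10/7, -37/12, 1)
Ac = (0, 0, -65/42, -1571/1092)
Σ b_i: (-181/90)·1 + 7/6·1 + 2/5·1 + 13/9·1 = 1 ✓
b·c: 7/6·10/7 + 2/5·(-37/12) + 13/9·1 = 169/90 ≠ 1/2 ⇒ order 1.

1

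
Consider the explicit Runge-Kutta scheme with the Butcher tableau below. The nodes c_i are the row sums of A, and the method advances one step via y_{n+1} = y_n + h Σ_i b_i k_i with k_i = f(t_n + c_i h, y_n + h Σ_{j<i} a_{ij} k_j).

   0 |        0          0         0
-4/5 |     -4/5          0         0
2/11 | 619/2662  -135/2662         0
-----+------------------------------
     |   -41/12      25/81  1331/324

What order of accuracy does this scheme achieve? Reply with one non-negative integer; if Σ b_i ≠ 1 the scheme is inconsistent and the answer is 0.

3

b = (-41/12, 25/81, 1331/324)
c = (0, -4/5, 2/11)
Ac = (0, 0, 54/1331)
Σ b_i: (-41/12)·1 + 25/81·1 + 1331/324·1 = 1 ✓
b·c: 25/81·(-4/5) + 1331/324·2/11 = 1/2 ✓
b·c²: 25/81·16/25 + 1331/324·4/121 = 1/3 ✓
b·Ac: 1331/324·54/1331 = 1/6 ✓; 3 stages ⇒ order 3.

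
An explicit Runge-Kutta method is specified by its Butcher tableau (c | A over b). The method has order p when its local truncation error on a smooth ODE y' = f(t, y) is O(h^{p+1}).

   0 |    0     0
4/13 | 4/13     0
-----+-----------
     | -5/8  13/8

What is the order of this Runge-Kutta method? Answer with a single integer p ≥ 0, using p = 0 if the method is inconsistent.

2

b = (-5/8, 13/8)
c = (0, 4/13)
Σ b_i: (-5/8)·1 + 13/8·1 = 1 ✓
b·c: 13/8·4/13 = 1/2 ✓; 2 stages ⇒ order 2.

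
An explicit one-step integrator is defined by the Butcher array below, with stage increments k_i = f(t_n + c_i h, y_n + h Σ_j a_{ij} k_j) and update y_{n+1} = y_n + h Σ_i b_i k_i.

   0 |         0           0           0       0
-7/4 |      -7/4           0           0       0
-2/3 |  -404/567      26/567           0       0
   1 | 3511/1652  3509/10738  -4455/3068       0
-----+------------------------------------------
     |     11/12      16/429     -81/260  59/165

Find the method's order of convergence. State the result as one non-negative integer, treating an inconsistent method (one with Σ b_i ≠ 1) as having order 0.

b = (11/12, 16/429, -81/260, 59/165)
c = (0, -7/4, -2/3, 1)
Ac = (0, 0, -13/162, 187/472)
Σ b_i: 11/12·1 + 16/429·1 + (-81/260)·1 + 59/165·1 = 1 ✓
b·c: 16/429·(-7/4) + (-81/260)·(-2/3) + 59/165·1 = 1/2 ✓
b·c²: 16/429·49/16 + (-81/260)·4/9 + 59/165·1 = 1/3 ✓
b·Ac: (-81/260)·(-13/162) + 59/165·187/472 = 1/6 ✓
b·c³: 16/429·(-343/64) + (-81/260)·(-8/27) + 59/165·1 = 1/4 ✓
b·(c∘Ac): (-81/260)·13/243 + 59/165·187/472 = 1/8 ✓
b·Ac²: (-81/260)·91/648 + 59/165·671/1888 = 1/12 ✓
b·A²c: 59/165·55/472 = 1/24 ✓; 4 stages ⇒ order 4.

4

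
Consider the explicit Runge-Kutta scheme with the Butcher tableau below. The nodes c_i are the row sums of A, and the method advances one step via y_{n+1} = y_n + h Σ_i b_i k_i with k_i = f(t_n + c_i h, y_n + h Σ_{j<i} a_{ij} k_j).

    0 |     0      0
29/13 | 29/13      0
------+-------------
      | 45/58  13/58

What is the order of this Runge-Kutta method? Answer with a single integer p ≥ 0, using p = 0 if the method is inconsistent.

2

b = (45/58, 13/58)
c = (0, 29/13)
Σ b_i: 45/58·1 + 13/58·1 = 1 ✓
b·c: 13/58·29/13 = 1/2 ✓; 2 stages ⇒ order 2.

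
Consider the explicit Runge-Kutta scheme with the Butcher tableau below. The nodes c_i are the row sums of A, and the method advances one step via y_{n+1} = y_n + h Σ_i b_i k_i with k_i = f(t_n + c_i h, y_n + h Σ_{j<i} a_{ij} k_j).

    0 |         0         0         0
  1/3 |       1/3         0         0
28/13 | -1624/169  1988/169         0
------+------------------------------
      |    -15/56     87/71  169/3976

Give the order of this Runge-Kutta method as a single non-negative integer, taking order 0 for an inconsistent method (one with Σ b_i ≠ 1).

3

b = (-15/56, 87/71, 169/3976)
c = (0, 1/3, 28/13)
Ac = (0, 0, 1988/507)
Σ b_i: (-15/56)·1 + 87/71·1 + 169/3976·1 = 1 ✓
b·c: 87/71·1/3 + 169/3976·28/13 = 1/2 ✓
b·c²: 87/71·1/9 + 169/3976·784/169 = 1/3 ✓
b·Ac: 169/3976·1988/507 = 1/6 ✓; 3 stages ⇒ order 3.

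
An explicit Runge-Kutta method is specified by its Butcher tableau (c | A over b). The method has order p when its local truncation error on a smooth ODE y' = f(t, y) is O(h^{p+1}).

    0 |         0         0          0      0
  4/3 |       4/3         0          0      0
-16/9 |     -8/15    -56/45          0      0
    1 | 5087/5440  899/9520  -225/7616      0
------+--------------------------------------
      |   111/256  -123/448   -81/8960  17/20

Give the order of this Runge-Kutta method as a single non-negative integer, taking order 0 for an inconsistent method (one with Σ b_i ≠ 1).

4

b = (111/256, -123/448, -81/8960, 17/20)
c = (0, 4/3, -16/9, 1)
Ac = (0, 0, -224/135, 91/510)
Σ b_i: 111/256·1 + (-123/448)·1 + (-81/8960)·1 + 17/20·1 = 1 ✓
b·c: (-123/448)·4/3 + (-81/8960)·(-16/9) + 17/20·1 = 1/2 ✓
b·c²: (-123/448)·16/9 + (-81/8960)·256/81 + 17/20·1 = 1/3 ✓
b·Ac: (-81/8960)·(-224/135) + 17/20·91/510 = 1/6 ✓
b·c³: (-123/448)·64/27 + (-81/8960)·(-4096/729) + 17/20·1 = 1/4 ✓
b·(c∘Ac): (-81/8960)·3584/1215 + 17/20·91/510 = 1/8 ✓
b·Ac²: (-81/8960)·(-896/405) + 17/20·19/255 = 1/12 ✓
b·A²c: 17/20·5/102 = 1/24 ✓; 4 stages ⇒ order 4.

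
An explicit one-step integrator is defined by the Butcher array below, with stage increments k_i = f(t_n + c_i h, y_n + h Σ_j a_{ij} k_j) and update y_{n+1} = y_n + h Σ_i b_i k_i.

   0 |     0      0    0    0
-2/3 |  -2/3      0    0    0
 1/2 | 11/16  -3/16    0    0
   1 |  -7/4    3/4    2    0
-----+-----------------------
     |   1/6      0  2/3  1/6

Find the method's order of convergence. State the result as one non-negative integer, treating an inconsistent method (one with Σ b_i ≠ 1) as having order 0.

4

b = (1/6, 0, 2/3, 1/6)
c = (0, -2/3, 1/2, 1)
Ac = (0, 0, 1/8, 1/2)
Σ b_i: 1/6·1 + 2/3·1 + 1/6·1 = 1 ✓
b·c: 2/3·1/2 + 1/6·1 = 1/2 ✓
b·c²: 2/3·1/4 + 1/6·1 = 1/3 ✓
b·Ac: 2/3·1/8 + 1/6·1/2 = 1/6 ✓
b·c³: 2/3·1/8 + 1/6·1 = 1/4 ✓
b·(c∘Ac): 2/3·1/16 + 1/6·1/2 = 1/8 ✓
b·Ac²: 2/3·(-1/12) + 1/6·5/6 = 1/12 ✓
b·A²c: 1/6·1/4 = 1/24 ✓; 4 stages ⇒ order 4.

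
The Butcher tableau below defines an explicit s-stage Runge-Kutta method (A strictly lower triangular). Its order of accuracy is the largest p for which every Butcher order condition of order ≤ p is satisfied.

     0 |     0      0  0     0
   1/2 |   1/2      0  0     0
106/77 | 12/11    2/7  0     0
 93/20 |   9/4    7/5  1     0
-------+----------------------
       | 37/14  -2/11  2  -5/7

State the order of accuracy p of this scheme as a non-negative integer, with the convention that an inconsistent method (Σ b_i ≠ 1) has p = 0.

0

b = (37/14, -2/11, 2, -5/7)
c = (0, 1/2, 106/77, 93/20)
Ac = (0, 0, 1/7, 1599/770)
Σ b_i: 37/14·1 + (-2/11)·1 + 2·1 + (-5/7)·1 = 577/154 ≠ 1 ⇒ order 0.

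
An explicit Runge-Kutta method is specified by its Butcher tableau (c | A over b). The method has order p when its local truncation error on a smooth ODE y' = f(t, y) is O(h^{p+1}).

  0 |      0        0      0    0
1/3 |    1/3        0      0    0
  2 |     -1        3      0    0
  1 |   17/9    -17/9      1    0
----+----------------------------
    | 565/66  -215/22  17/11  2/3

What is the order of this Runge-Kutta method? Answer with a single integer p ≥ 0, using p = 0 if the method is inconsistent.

2

b = (565/66, -215/22, 17/11, 2/3)
c = (0, 1/3, 2, 1)
Ac = (0, 0, 1, 37/27)
Σ b_i: 565/66·1 + (-215/22)·1 + 17/11·1 + 2/3·1 = 1 ✓
b·c: (-215/22)·1/3 + 17/11·2 + 2/3·1 = 1/2 ✓
b·c²: (-215/22)·1/9 + 17/11·4 + 2/3·1 = 1141/198 ≠ 1/3 ⇒ order 2.
b·Ac: 17/11·1 + 2/3·37/27 = 2191/891 ≠ 1/6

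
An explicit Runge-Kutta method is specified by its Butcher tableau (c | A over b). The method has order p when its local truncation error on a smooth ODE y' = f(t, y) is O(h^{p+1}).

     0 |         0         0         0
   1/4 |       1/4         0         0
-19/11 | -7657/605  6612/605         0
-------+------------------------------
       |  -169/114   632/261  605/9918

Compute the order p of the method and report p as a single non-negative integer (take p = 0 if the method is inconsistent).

b = (-169/114, 632/261, 605/9918)
c = (0, 1/4, -19/11)
Ac = (0, 0, 1653/605)
Σ b_i: (-169/114)·1 + 632/261·1 + 605/9918·1 = 1 ✓
b·c: 632/261·1/4 + 605/9918·(-19/11) = 1/2 ✓
b·c²: 632/261·1/16 + 605/9918·361/121 = 1/3 ✓
b·Ac: 605/9918·1653/605 = 1/6 ✓; 3 stages ⇒ order 3.

3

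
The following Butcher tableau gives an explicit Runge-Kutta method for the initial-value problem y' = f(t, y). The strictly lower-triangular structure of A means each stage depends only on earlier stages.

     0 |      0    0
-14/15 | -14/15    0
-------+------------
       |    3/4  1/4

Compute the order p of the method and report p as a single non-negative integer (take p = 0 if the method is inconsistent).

b = (3/4, 1/4)
c = (0, -14/15)
Σ b_i: 3/4·1 + 1/4·1 = 1 ✓
b·c: 1/4·(-14/15) = -7/30 ≠ 1/2 ⇒ order 1.

1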